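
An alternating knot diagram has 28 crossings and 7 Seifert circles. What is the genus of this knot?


For alternating knots, g = (c - s + 1)/2.
= (28 - 7 + 1)/2
= 22/2 = 11

11


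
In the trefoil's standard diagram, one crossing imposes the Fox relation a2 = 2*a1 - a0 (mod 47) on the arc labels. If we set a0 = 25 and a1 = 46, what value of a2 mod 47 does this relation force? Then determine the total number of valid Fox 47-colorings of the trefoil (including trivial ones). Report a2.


Step 1: Apply the given crossing relation 2*a1 - a0 - a2 = 0 (mod 47).
  a2 = 2*a1 - a0 mod 47
  a2 = 2*46 - 25 mod 47
  a2 = 92 - 25 mod 47
  a2 = 67 mod 47 = 20
Step 2: The trefoil has determinant 3.
  Number of Fox p-colorings (p prime) is p^2 if p = 3, else p.
  Since 47 does not divide 3, only trivial (constant) colorings exist.
  (So the trial a0 = 25, a1 = 46 with a0 != a1 does NOT extend to a valid coloring of the whole trefoil: the other two crossing relations require 3*(a1 - a0) = 0 (mod 47), which fails.)
  Total colorings = 47
Step 3: a2 = 20, total Fox 47-colorings = 47

20


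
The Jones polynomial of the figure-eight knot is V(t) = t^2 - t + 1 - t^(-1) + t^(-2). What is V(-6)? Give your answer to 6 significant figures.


Substituting t = -6 into V(t) = t^2 - t + 1 - t^(-1) + t^(-2):
  (+)t^(2) = 36
  (-)t^(1) = 6
  (+)t^(0) = 1
  (-)t^(-1) = 0.166667
  (+)t^(-2) = 0.0277778
Sum = (36) + (6) + (1) + (0.166667) + (0.0277778)
= 43.19444444
Rounded to 6 significant figures: 43.1944

43.1944


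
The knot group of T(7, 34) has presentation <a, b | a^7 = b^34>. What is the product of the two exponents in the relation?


The relation is a^7 = b^34.
Product of exponents = 7 * 34
= 238

238


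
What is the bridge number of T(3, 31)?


The bridge number of T(p,q) is min(p,q).
min(3, 31) = 3

3


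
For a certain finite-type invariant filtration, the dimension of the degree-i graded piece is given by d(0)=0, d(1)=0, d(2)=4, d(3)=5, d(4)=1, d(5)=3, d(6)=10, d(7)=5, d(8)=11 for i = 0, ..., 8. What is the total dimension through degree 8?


Total dimension = d(0) + d(1) + ... + d(8)
= 0 + 0 + 4 + 5 + 1 + 3 + 10 + 5 + 11
= 39

39


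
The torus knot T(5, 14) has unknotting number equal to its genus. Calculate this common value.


For a torus knot T(p,q), both the unknotting number and genus equal (p-1)(q-1)/2.
= (5-1)(14-1)/2
= 4*13/2
= 52/2 = 26

26


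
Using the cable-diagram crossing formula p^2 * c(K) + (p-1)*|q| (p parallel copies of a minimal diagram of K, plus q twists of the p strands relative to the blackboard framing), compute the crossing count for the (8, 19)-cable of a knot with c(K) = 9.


Step 1: Each of the c(K) crossings of the companion diagram becomes p*p = p^2 crossings among the p parallel strands, and each of the |q| twists s_1 s_2 ... s_(p-1) adds (p-1) crossings.
  Crossings = p^2 * c(K) + (p-1)*|q|
Step 2: = 8^2 * 9 + (8-1)*19
Step 3: = 64*9 + 7*19
Step 4: = 576 + 133 = 709

709


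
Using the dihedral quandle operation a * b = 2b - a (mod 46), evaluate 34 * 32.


34 * 32 = 2*32 - 34 mod 46
= 64 - 34 mod 46
= 30 mod 46 = 30

30


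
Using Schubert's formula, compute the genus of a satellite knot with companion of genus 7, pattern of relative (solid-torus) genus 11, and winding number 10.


Schubert: g(satellite) = g_rel(pattern) + |winding| * g(companion),
where g_rel(pattern) is the genus of the pattern relative to the solid torus.
= 11 + 10 * 7
= 11 + 70 = 81

81


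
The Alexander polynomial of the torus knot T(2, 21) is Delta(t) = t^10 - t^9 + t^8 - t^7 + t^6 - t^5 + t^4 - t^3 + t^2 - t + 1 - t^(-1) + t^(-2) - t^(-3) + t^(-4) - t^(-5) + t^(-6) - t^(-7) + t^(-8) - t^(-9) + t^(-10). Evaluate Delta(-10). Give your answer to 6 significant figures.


Substituting t = -10 into Delta(t) = t^10 - t^9 + t^8 - t^7 + t^6 - t^5 + t^4 - t^3 + t^2 - t + 1 - t^(-1) + t^(-2) - t^(-3) + t^(-4) - t^(-5) + t^(-6) - t^(-7) + t^(-8) - t^(-9) + t^(-10):
Term values: (10000000000) + (1000000000) + (100000000) + (10000000) + (1000000) + (100000) + (10000) + (1000) + (100) + (10) + (1) + (0.1) + (0.01) + (0.001) + (0.0001) + (1e-05) + (1e-06) + (1e-07) + (1e-08) + (1e-09) + (1e-10)
Sum = 1.111111111e+10
Rounded to 6 significant figures: 1.11111e+10

1.11111e+10


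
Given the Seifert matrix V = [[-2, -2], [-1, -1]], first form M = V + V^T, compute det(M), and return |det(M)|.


Step 1: Form V + V^T where V = [[-2, -2], [-1, -1]]
  V^T = [[-2, -1], [-2, -1]]
  V + V^T = [[-4, -3], [-3, -2]]
Step 2: det(V + V^T) = (-4)*(-2) - (-3)*(-3)
  = 8 - 9 = -1
Step 3: Knot determinant = |det(V + V^T)| = |-1| = 1

1


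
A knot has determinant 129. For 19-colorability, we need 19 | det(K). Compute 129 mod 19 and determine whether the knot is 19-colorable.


Step 1: A knot is p-colorable if and only if p divides its determinant.
Step 2: Compute 129 mod 19.
129 = 6 * 19 + 15
Step 3: 129 mod 19 = 15
Step 4: The knot is 19-colorable: no

15


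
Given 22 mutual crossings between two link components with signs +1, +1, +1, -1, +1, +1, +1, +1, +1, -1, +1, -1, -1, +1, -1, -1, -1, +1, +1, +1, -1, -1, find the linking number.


Step 1: Count positive crossings: 13
Step 2: Count negative crossings: 9
Step 3: Sum of signs = 13 - 9 = 4
Step 4: Linking number = sum/2 = 4/2 = 2

2


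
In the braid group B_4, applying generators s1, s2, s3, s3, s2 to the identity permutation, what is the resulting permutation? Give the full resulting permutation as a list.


Starting with identity [1, 2, 3, 4].
Apply generators in sequence:
  After s1: [2, 1, 3, 4]
  After s2: [2, 3, 1, 4]
  After s3: [2, 3, 4, 1]
  After s3: [2, 3, 1, 4]
  After s2: [2, 1, 3, 4]
Final permutation: [2, 1, 3, 4]

[2, 1, 3, 4]


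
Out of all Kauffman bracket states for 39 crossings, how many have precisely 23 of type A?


We choose which 23 of 39 crossings get A-smoothings.
C(39, 23) = 39! / (23! * 16!)
= 37711260990

37711260990


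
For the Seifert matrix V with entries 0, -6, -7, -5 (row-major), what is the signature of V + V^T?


Step 1: V + V^T = [[0, -13], [-13, -10]]
Step 2: trace = -10, det = -169
Step 3: Discriminant = (-10)^2 - 4*(-169) = 776
Step 4: Eigenvalues: 8.92839, -18.9284
Step 5: Signature = (# positive eigenvalues) - (# negative eigenvalues) = 0

0


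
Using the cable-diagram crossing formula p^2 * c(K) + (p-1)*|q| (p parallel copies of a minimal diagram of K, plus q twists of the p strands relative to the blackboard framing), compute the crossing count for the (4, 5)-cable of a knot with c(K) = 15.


Step 1: Each of the c(K) crossings of the companion diagram becomes p*p = p^2 crossings among the p parallel strands, and each of the |q| twists s_1 s_2 ... s_(p-1) adds (p-1) crossings.
  Crossings = p^2 * c(K) + (p-1)*|q|
Step 2: = 4^2 * 15 + (4-1)*5
Step 3: = 16*15 + 3*5
Step 4: = 240 + 15 = 255

255


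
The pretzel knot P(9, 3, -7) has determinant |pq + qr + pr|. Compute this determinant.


Step 1: Compute pq + qr + pr.
pq = 9*3 = 27
qr = 3*(-7) = -21
pr = 9*(-7) = -63
pq + qr + pr = 27 + (-21) + (-63) = -57
Step 2: Take absolute value.
det(P(9,3,-7)) = |-57| = 57

57


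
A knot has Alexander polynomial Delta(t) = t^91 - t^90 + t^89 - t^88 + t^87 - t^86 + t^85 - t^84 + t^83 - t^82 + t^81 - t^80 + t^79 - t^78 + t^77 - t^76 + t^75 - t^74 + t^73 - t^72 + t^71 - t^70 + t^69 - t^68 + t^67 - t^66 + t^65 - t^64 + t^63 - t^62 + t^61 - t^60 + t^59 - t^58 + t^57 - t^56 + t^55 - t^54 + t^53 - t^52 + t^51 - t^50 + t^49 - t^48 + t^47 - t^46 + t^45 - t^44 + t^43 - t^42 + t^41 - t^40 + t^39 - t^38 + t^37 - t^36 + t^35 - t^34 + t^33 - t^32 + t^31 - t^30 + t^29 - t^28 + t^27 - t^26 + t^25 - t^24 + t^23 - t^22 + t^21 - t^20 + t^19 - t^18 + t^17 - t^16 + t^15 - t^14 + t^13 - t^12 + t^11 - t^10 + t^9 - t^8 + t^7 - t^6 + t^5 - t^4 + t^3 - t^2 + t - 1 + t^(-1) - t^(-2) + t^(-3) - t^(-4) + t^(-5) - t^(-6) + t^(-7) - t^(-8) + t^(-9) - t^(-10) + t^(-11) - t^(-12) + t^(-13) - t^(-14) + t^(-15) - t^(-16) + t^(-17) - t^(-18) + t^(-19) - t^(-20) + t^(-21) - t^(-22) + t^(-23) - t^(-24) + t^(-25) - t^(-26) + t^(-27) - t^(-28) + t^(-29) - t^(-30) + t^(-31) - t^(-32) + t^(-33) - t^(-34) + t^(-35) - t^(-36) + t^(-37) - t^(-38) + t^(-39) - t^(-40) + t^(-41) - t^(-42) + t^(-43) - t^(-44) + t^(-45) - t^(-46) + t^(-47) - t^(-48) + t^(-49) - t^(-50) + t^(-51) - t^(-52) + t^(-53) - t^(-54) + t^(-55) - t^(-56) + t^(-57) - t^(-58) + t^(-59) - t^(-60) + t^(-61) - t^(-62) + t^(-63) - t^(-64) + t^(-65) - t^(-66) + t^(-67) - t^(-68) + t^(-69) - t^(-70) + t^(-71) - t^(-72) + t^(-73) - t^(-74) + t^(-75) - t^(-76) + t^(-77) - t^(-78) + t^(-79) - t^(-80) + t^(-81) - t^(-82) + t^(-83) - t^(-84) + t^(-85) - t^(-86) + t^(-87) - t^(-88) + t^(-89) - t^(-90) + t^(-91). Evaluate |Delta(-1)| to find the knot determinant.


Step 1: The polynomial has 183 terms with alternating signs, exponents from 91 down to -91.
Step 2: Substitute t = -1. The i-th term has coefficient (-1)^i and exponent (m-i),
  so its value is (-1)^i * (-1)^(m-i) = (-1)^m = -1 for every i.
Step 3: All 183 terms equal -1, so Delta(-1) = 183 * (-1) = -183
Step 4: |Delta(-1)| = 183

183


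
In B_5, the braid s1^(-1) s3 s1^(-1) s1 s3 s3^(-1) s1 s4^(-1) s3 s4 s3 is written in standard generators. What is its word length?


The word length counts the number of generators (including inverses).
Listing each generator: s1^(-1), s3, s1^(-1), s1, s3, s3^(-1), s1, s4^(-1), s3, s4, s3
There are 11 generators in this braid word.

11


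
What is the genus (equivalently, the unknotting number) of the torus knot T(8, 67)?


For a torus knot T(p,q), both the unknotting number and genus equal (p-1)(q-1)/2.
= (8-1)(67-1)/2
= 7*66/2
= 462/2 = 231

231


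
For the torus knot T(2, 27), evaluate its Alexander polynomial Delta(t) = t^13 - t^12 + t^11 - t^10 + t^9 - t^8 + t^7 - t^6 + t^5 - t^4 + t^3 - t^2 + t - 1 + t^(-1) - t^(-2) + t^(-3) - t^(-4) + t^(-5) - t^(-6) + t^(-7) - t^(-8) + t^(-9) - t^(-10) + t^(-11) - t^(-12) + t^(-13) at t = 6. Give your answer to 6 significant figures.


Substituting t = 6 into Delta(t) = t^13 - t^12 + t^11 - t^10 + t^9 - t^8 + t^7 - t^6 + t^5 - t^4 + t^3 - t^2 + t - 1 + t^(-1) - t^(-2) + t^(-3) - t^(-4) + t^(-5) - t^(-6) + t^(-7) - t^(-8) + t^(-9) - t^(-10) + t^(-11) - t^(-12) + t^(-13):
Term values: (13060694016) + (-2176782336) + (362797056) + (-60466176) + (10077696) + (-1679616) + (279936) + (-46656) + (7776) + (-1296) + (216) + (-36) + (6) + (-1) + (0.166667) + (-0.0277778) + (0.00462963) + (-0.000771605) + (0.000128601) + (-2.14335e-05) + (3.57225e-06) + (-5.95374e-07) + (9.9229e-08) + (-1.65382e-08) + (2.75636e-09) + (-4.59394e-10) + (7.65656e-11)
Sum = 1.119488059e+10
Rounded to 6 significant figures: 1.11949e+10

1.11949e+10


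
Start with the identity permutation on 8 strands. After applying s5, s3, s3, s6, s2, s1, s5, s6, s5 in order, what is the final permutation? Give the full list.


Starting with identity [1, 2, 3, 4, 5, 6, 7, 8].
Apply generators in sequence:
  After s5: [1, 2, 3, 4, 6, 5, 7, 8]
  After s3: [1, 2, 4, 3, 6, 5, 7, 8]
  After s3: [1, 2, 3, 4, 6, 5, 7, 8]
  After s6: [1, 2, 3, 4, 6, 7, 5, 8]
  After s2: [1, 3, 2, 4, 6, 7, 5, 8]
  After s1: [3, 1, 2, 4, 6, 7, 5, 8]
  After s5: [3, 1, 2, 4, 7, 6, 5, 8]
  After s6: [3, 1, 2, 4, 7, 5, 6, 8]
  After s5: [3, 1, 2, 4, 5, 7, 6, 8]
Final permutation: [3, 1, 2, 4, 5, 7, 6, 8]

[3, 1, 2, 4, 5, 7, 6, 8]


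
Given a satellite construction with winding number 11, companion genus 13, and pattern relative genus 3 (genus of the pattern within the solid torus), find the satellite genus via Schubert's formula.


Schubert: g(satellite) = g_rel(pattern) + |winding| * g(companion),
where g_rel(pattern) is the genus of the pattern relative to the solid torus.
= 3 + 11 * 13
= 3 + 143 = 146

146


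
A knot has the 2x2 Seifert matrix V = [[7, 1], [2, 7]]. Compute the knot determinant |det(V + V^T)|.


Step 1: Form V + V^T where V = [[7, 1], [2, 7]]
  V^T = [[7, 2], [1, 7]]
  V + V^T = [[14, 3], [3, 14]]
Step 2: det(V + V^T) = 14*14 - 3*3
  = 196 - 9 = 187
Step 3: Knot determinant = |det(V + V^T)| = |187| = 187

187


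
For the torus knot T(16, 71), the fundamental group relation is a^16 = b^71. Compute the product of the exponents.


The relation is a^16 = b^71.
Product of exponents = 16 * 71
= 1136

1136


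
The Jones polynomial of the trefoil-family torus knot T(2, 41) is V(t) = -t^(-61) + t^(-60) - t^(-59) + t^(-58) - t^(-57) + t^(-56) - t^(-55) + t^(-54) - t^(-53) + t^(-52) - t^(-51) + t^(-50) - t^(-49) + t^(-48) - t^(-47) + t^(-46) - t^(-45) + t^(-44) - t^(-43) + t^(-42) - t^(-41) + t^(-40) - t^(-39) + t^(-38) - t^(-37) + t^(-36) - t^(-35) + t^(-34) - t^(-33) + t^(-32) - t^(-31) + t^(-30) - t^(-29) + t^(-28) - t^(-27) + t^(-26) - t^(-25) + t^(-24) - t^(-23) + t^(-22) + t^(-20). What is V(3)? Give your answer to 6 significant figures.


Substituting t = 3 into V(t) = -t^(-61) + t^(-60) - t^(-59) + t^(-58) - t^(-57) + t^(-56) - t^(-55) + t^(-54) - t^(-53) + t^(-52) - t^(-51) + t^(-50) - t^(-49) + t^(-48) - t^(-47) + t^(-46) - t^(-45) + t^(-44) - t^(-43) + t^(-42) - t^(-41) + t^(-40) - t^(-39) + t^(-38) - t^(-37) + t^(-36) - t^(-35) + t^(-34) - t^(-33) + t^(-32) - t^(-31) + t^(-30) - t^(-29) + t^(-28) - t^(-27) + t^(-26) - t^(-25) + t^(-24) - t^(-23) + t^(-22) + t^(-20):
  (-)t^(-61) = -7.86327e-30
  (+)t^(-60) = 2.35898e-29
  (-)t^(-59) = -7.07695e-29
  (+)t^(-58) = 2.12308e-28
  (-)t^(-57) = -6.36925e-28
  (+)t^(-56) = 1.91078e-27
  (-)t^(-55) = -5.73233e-27
  (+)t^(-54) = 1.7197e-26
  (-)t^(-53) = -5.15909e-26
  (+)t^(-52) = 1.54773e-25
  (-)t^(-51) = -4.64319e-25
  (+)t^(-50) = 1.39296e-24
  (-)t^(-49) = -4.17887e-24
  (+)t^(-48) = 1.25366e-23
  (-)t^(-47) = -3.76098e-23
  (+)t^(-46) = 1.12829e-22
  (-)t^(-45) = -3.38488e-22
  (+)t^(-44) = 1.01546e-21
  (-)t^(-43) = -3.04639e-21
  (+)t^(-42) = 9.13918e-21
  (-)t^(-41) = -2.74175e-20
  (+)t^(-40) = 8.22526e-20
  (-)t^(-39) = -2.46758e-19
  (+)t^(-38) = 7.40274e-19
  (-)t^(-37) = -2.22082e-18
  (+)t^(-36) = 6.66246e-18
  (-)t^(-35) = -1.99874e-17
  (+)t^(-34) = 5.99622e-17
  (-)t^(-33) = -1.79887e-16
  (+)t^(-32) = 5.3966e-16
  (-)t^(-31) = -1.61898e-15
  (+)t^(-30) = 4.85694e-15
  (-)t^(-29) = -1.45708e-14
  (+)t^(-28) = 4.37124e-14
  (-)t^(-27) = -1.31137e-13
  (+)t^(-26) = 3.93412e-13
  (-)t^(-25) = -1.18024e-12
  (+)t^(-24) = 3.54071e-12
  (-)t^(-23) = -1.06221e-11
  (+)t^(-22) = 3.18664e-11
  (+)t^(-20) = 2.86797e-10
Sum = (-7.86327e-30) + (2.35898e-29) + (-7.07695e-29) + (2.12308e-28) + (-6.36925e-28) + (1.91078e-27) + (-5.73233e-27) + (1.7197e-26) + (-5.15909e-26) + (1.54773e-25) + (-4.64319e-25) + (1.39296e-24) + (-4.17887e-24) + (1.25366e-23) + (-3.76098e-23) + (1.12829e-22) + (-3.38488e-22) + (1.01546e-21) + (-3.04639e-21) + (9.13918e-21) + (-2.74175e-20) + (8.22526e-20) + (-2.46758e-19) + (7.40274e-19) + (-2.22082e-18) + (6.66246e-18) + (-1.99874e-17) + (5.99622e-17) + (-1.79887e-16) + (5.3966e-16) + (-1.61898e-15) + (4.85694e-15) + (-1.45708e-14) + (4.37124e-14) + (-1.31137e-13) + (3.93412e-13) + (-1.18024e-12) + (3.54071e-12) + (-1.06221e-11) + (3.18664e-11) + (2.86797e-10)
= 3.106969657e-10
Rounded to 6 significant figures: 3.10697e-10

3.10697e-10


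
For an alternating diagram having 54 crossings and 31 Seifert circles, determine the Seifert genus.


For alternating knots, g = (c - s + 1)/2.
= (54 - 31 + 1)/2
= 24/2 = 12

12


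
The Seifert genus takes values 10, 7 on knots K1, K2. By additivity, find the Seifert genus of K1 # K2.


The Seifert genus is additive under connected sum.
Seifert genus(K1 # K2) = (10) + (7)
= 17

17


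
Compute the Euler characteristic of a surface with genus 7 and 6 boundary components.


chi = 2 - 2g - b
= 2 - 2*7 - 6
= 2 - 14 - 6 = -18

-18


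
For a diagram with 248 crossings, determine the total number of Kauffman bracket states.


Each crossing contributes 2 choices (A-smoothing or B-smoothing).
Total states = 2^248 = 452312848583266388373324160190187140051835877600158453279131187530910662656

452312848583266388373324160190187140051835877600158453279131187530910662656


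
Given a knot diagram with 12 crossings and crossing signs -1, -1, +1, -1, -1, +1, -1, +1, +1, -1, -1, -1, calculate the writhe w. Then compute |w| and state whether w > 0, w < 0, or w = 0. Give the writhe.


Step 1: Count positive crossings (+1).
Positive crossings: 4
Step 2: Count negative crossings (-1).
Negative crossings: 8
Step 3: Writhe = (positive) - (negative)
w = 4 - 8 = -4
Step 4: |w| = 4, and w is negative

-4


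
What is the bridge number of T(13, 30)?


The bridge number of T(p,q) is min(p,q).
min(13, 30) = 13

13


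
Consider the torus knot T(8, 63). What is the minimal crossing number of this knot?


For a torus knot T(p, q) with gcd(p,q)=1,
the crossing number is min(p*(q-1), q*(p-1)).
p*(q-1) = 8*62 = 496
q*(p-1) = 63*7 = 441
min(496, 441) = 441

441


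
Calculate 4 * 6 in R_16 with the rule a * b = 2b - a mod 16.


4 * 6 = 2*6 - 4 mod 16
= 12 - 4 mod 16
= 8 mod 16 = 8

8


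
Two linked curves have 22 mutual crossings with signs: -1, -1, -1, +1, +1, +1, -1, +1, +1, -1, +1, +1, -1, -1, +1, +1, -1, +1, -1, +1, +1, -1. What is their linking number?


Step 1: Count positive crossings: 12
Step 2: Count negative crossings: 10
Step 3: Sum of signs = 12 - 10 = 2
Step 4: Linking number = sum/2 = 2/2 = 1

1


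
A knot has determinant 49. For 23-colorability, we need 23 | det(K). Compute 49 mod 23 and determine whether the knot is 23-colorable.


Step 1: A knot is p-colorable if and only if p divides its determinant.
Step 2: Compute 49 mod 23.
49 = 2 * 23 + 3
Step 3: 49 mod 23 = 3
Step 4: The knot is 23-colorable: no

3


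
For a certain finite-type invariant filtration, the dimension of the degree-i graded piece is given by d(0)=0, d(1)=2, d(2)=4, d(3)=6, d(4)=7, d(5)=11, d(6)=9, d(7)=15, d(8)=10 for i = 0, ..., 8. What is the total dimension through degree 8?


Total dimension = d(0) + d(1) + ... + d(8)
= 0 + 2 + 4 + 6 + 7 + 11 + 9 + 15 + 10
= 64

64


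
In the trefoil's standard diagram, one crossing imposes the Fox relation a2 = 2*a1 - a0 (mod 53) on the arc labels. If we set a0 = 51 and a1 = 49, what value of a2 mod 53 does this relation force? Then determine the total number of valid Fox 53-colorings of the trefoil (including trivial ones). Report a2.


Step 1: Apply the given crossing relation 2*a1 - a0 - a2 = 0 (mod 53).
  a2 = 2*a1 - a0 mod 53
  a2 = 2*49 - 51 mod 53
  a2 = 98 - 51 mod 53
  a2 = 47 mod 53 = 47
Step 2: The trefoil has determinant 3.
  Number of Fox p-colorings (p prime) is p^2 if p = 3, else p.
  Since 53 does not divide 3, only trivial (constant) colorings exist.
  (So the trial a0 = 51, a1 = 49 with a0 != a1 does NOT extend to a valid coloring of the whole trefoil: the other two crossing relations require 3*(a1 - a0) = 0 (mod 53), which fails.)
  Total colorings = 53
Step 3: a2 = 47, total Fox 53-colorings = 53

47


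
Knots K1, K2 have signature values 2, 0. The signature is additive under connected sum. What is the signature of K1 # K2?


The signature is additive under connected sum.
signature(K1 # K2) = (2) + (0)
= 2

2


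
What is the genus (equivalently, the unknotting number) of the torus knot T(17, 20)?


For a torus knot T(p,q), both the unknotting number and genus equal (p-1)(q-1)/2.
= (17-1)(20-1)/2
= 16*19/2
= 304/2 = 152

152


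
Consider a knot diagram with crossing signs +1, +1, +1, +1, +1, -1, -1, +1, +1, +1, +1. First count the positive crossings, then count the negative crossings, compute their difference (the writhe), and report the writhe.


Step 1: Count positive crossings (+1).
Positive crossings: 9
Step 2: Count negative crossings (-1).
Negative crossings: 2
Step 3: Writhe = (positive) - (negative)
w = 9 - 2 = 7
Step 4: |w| = 7, and w is positive

7


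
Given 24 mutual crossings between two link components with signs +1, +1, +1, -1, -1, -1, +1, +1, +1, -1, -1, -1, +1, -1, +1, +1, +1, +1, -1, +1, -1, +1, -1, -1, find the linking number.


Step 1: Count positive crossings: 13
Step 2: Count negative crossings: 11
Step 3: Sum of signs = 13 - 11 = 2
Step 4: Linking number = sum/2 = 2/2 = 1

1


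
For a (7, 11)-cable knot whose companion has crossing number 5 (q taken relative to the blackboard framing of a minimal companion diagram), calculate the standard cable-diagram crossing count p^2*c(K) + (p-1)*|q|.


Step 1: Each of the c(K) crossings of the companion diagram becomes p*p = p^2 crossings among the p parallel strands, and each of the |q| twists s_1 s_2 ... s_(p-1) adds (p-1) crossings.
  Crossings = p^2 * c(K) + (p-1)*|q|
Step 2: = 7^2 * 5 + (7-1)*11
Step 3: = 49*5 + 6*11
Step 4: = 245 + 66 = 311

311


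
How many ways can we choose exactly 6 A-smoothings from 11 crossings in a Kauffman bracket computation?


We choose which 6 of 11 crossings get A-smoothings.
C(11, 6) = 11! / (6! * 5!)
= 462

462


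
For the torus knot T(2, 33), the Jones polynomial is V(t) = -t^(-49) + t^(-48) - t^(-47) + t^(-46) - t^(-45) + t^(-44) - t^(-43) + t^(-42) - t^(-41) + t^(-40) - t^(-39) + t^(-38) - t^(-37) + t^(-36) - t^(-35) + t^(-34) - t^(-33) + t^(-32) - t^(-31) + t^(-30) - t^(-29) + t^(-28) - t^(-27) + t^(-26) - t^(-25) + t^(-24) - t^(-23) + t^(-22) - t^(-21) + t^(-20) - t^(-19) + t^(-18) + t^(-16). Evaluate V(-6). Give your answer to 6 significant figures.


Substituting t = -6 into V(t) = -t^(-49) + t^(-48) - t^(-47) + t^(-46) - t^(-45) + t^(-44) - t^(-43) + t^(-42) - t^(-41) + t^(-40) - t^(-39) + t^(-38) - t^(-37) + t^(-36) - t^(-35) + t^(-34) - t^(-33) + t^(-32) - t^(-31) + t^(-30) - t^(-29) + t^(-28) - t^(-27) + t^(-26) - t^(-25) + t^(-24) - t^(-23) + t^(-22) - t^(-21) + t^(-20) - t^(-19) + t^(-18) + t^(-16):
  (-)t^(-49) = 7.42316e-39
  (+)t^(-48) = 4.4539e-38
  (-)t^(-47) = 2.67234e-37
  (+)t^(-46) = 1.6034e-36
  (-)t^(-45) = 9.62041e-36
  (+)t^(-44) = 5.77225e-35
  (-)t^(-43) = 3.46335e-34
  (+)t^(-42) = 2.07801e-33
  (-)t^(-41) = 1.24681e-32
  (+)t^(-40) = 7.48083e-32
  (-)t^(-39) = 4.4885e-31
  (+)t^(-38) = 2.6931e-30
  (-)t^(-37) = 1.61586e-29
  (+)t^(-36) = 9.69516e-29
  (-)t^(-35) = 5.8171e-28
  (+)t^(-34) = 3.49026e-27
  (-)t^(-33) = 2.09415e-26
  (+)t^(-32) = 1.25649e-25
  (-)t^(-31) = 7.53896e-25
  (+)t^(-30) = 4.52337e-24
  (-)t^(-29) = 2.71402e-23
  (+)t^(-28) = 1.62841e-22
  (-)t^(-27) = 9.77049e-22
  (+)t^(-26) = 5.86229e-21
  (-)t^(-25) = 3.51738e-20
  (+)t^(-24) = 2.11043e-19
  (-)t^(-23) = 1.26626e-18
  (+)t^(-22) = 7.59753e-18
  (-)t^(-21) = 4.55852e-17
  (+)t^(-20) = 2.73511e-16
  (-)t^(-19) = 1.64107e-15
  (+)t^(-18) = 9.8464e-15
  (+)t^(-16) = 3.5447e-13
Sum = (7.42316e-39) + (4.4539e-38) + (2.67234e-37) + (1.6034e-36) + (9.62041e-36) + (5.77225e-35) + (3.46335e-34) + (2.07801e-33) + (1.24681e-32) + (7.48083e-32) + (4.4885e-31) + (2.6931e-30) + (1.61586e-29) + (9.69516e-29) + (5.8171e-28) + (3.49026e-27) + (2.09415e-26) + (1.25649e-25) + (7.53896e-25) + (4.52337e-24) + (2.71402e-23) + (1.62841e-22) + (9.77049e-22) + (5.86229e-21) + (3.51738e-20) + (2.11043e-19) + (1.26626e-18) + (7.59753e-18) + (4.55852e-17) + (2.73511e-16) + (1.64107e-15) + (9.8464e-15) + (3.5447e-13)
= 3.662860956e-13
Rounded to 6 significant figures: 3.66286e-13

3.66286e-13


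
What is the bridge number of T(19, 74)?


The bridge number of T(p,q) is min(p,q).
min(19, 74) = 19

19


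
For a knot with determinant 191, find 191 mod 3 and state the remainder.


Step 1: A knot is p-colorable if and only if p divides its determinant.
Step 2: Compute 191 mod 3.
191 = 63 * 3 + 2
Step 3: 191 mod 3 = 2
Step 4: The knot is 3-colorable: no

2


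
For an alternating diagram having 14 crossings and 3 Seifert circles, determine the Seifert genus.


For alternating knots, g = (c - s + 1)/2.
= (14 - 3 + 1)/2
= 12/2 = 6

6


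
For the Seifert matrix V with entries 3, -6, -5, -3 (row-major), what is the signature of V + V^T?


Step 1: V + V^T = [[6, -11], [-11, -6]]
Step 2: trace = 0, det = -157
Step 3: Discriminant = 0^2 - 4*(-157) = 628
Step 4: Eigenvalues: 12.53, -12.53
Step 5: Signature = (# positive eigenvalues) - (# negative eigenvalues) = 0

0


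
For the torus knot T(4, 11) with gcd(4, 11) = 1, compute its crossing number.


For a torus knot T(p, q) with gcd(p,q)=1,
the crossing number is min(p*(q-1), q*(p-1)).
p*(q-1) = 4*10 = 40
q*(p-1) = 11*3 = 33
min(40, 33) = 33

33


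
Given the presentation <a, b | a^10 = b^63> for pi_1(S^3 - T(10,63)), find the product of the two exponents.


The relation is a^10 = b^63.
Product of exponents = 10 * 63
= 630

630


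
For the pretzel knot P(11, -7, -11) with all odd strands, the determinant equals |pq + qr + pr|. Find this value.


Step 1: Compute pq + qr + pr.
pq = 11*(-7) = -77
qr = (-7)*(-11) = 77
pr = 11*(-11) = -121
pq + qr + pr = -77 + 77 + (-121) = -121
Step 2: Take absolute value.
det(P(11,-7,-11)) = |-121| = 121

121


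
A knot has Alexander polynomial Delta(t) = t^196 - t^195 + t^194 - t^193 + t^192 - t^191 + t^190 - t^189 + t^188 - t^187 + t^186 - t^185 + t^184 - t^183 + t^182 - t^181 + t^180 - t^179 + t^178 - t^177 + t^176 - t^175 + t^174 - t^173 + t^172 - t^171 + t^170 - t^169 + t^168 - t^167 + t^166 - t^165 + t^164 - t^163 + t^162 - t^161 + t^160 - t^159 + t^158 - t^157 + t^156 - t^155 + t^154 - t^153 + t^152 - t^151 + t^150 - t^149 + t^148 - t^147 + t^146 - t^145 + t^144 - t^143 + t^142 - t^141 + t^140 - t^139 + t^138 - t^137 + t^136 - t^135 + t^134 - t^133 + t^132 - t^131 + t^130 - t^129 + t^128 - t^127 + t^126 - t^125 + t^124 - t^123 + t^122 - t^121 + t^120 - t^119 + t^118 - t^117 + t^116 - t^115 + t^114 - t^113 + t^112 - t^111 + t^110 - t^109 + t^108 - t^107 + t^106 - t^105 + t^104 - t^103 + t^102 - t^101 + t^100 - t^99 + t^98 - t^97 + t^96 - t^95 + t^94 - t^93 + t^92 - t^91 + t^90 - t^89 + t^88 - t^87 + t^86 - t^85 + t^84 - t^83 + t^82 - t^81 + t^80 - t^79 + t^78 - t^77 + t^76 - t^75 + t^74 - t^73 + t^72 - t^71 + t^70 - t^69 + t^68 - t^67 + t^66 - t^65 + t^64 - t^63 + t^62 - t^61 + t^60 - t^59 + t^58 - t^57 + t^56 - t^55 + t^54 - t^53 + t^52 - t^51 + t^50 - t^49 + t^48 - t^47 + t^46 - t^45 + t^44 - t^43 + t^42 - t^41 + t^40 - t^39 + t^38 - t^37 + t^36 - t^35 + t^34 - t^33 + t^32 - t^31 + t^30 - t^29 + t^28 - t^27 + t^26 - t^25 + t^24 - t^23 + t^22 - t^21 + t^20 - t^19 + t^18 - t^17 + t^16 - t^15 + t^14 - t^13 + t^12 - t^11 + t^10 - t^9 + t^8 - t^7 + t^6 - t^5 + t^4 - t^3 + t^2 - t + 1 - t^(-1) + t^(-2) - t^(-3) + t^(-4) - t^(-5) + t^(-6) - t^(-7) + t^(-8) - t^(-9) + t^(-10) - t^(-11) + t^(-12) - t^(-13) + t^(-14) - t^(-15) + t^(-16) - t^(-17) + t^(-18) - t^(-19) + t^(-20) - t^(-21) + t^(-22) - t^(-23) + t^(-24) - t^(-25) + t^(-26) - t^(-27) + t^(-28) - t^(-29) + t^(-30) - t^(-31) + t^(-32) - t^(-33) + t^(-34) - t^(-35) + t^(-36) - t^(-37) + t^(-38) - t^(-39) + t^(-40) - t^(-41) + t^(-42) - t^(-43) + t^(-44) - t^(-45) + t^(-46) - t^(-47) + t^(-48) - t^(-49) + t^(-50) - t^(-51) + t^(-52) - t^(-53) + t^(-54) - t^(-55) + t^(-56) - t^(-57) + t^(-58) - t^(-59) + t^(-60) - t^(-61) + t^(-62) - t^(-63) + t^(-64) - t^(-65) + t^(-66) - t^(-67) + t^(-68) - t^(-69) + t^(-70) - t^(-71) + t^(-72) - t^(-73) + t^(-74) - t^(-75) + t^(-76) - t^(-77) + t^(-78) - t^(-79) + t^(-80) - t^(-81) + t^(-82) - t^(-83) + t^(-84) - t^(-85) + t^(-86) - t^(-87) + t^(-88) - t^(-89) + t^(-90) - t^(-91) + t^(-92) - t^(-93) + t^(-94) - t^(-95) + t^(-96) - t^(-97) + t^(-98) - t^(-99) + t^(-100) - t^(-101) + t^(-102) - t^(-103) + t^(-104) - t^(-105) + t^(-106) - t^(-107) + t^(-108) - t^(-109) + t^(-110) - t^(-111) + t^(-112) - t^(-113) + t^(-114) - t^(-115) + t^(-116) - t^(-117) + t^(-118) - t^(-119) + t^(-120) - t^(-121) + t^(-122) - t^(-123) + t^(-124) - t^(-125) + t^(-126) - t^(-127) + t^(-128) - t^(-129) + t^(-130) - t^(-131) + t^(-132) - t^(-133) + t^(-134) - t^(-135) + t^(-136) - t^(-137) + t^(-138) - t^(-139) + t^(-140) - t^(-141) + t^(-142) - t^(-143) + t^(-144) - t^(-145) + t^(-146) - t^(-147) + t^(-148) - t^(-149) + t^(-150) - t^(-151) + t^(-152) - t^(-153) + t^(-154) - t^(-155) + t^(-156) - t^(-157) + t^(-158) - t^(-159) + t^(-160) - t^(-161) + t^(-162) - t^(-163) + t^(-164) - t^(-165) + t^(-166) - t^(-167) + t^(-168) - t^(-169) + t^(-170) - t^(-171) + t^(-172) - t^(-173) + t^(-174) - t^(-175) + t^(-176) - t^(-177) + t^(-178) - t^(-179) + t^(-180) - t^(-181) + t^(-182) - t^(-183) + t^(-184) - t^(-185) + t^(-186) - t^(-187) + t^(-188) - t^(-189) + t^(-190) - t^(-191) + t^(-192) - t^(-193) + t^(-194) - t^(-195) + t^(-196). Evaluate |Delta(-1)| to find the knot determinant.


Step 1: The polynomial has 393 terms with alternating signs, exponents from 196 down to -196.
Step 2: Substitute t = -1. The i-th term has coefficient (-1)^i and exponent (m-i),
  so its value is (-1)^i * (-1)^(m-i) = (-1)^m = 1 for every i.
Step 3: All 393 terms equal 1, so Delta(-1) = 393 * (1) = 393
Step 4: |Delta(-1)| = 393

393


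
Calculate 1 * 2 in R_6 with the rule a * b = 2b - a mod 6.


1 * 2 = 2*2 - 1 mod 6
= 4 - 1 mod 6
= 3 mod 6 = 3

3


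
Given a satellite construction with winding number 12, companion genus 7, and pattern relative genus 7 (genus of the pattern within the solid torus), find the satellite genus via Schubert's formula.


Schubert: g(satellite) = g_rel(pattern) + |winding| * g(companion),
where g_rel(pattern) is the genus of the pattern relative to the solid torus.
= 7 + 12 * 7
= 7 + 84 = 91

91


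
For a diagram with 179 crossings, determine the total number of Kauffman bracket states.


Each crossing contributes 2 choices (A-smoothing or B-smoothing).
Total states = 2^179 = 766247770432944429179173513575154591809369561091801088

766247770432944429179173513575154591809369561091801088


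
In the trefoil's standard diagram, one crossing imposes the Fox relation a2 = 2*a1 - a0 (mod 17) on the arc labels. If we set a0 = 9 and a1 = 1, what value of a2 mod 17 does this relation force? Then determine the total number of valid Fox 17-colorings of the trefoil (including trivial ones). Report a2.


Step 1: Apply the given crossing relation 2*a1 - a0 - a2 = 0 (mod 17).
  a2 = 2*a1 - a0 mod 17
  a2 = 2*1 - 9 mod 17
  a2 = 2 - 9 mod 17
  a2 = -7 mod 17 = 10
Step 2: The trefoil has determinant 3.
  Number of Fox p-colorings (p prime) is p^2 if p = 3, else p.
  Since 17 does not divide 3, only trivial (constant) colorings exist.
  (So the trial a0 = 9, a1 = 1 with a0 != a1 does NOT extend to a valid coloring of the whole trefoil: the other two crossing relations require 3*(a1 - a0) = 0 (mod 17), which fails.)
  Total colorings = 17
Step 3: a2 = 10, total Fox 17-colorings = 17

10


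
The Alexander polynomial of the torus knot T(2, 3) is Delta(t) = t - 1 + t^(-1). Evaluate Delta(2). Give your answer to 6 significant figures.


Substituting t = 2 into Delta(t) = t - 1 + t^(-1):
Term values: (2) + (-1) + (0.5)
Sum = 1.5
Rounded to 6 significant figures: 1.5

1.5


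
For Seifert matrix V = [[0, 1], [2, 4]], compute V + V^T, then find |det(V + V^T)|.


Step 1: Form V + V^T where V = [[0, 1], [2, 4]]
  V^T = [[0, 2], [1, 4]]
  V + V^T = [[0, 3], [3, 8]]
Step 2: det(V + V^T) = 0*8 - 3*3
  = 0 - 9 = -9
Step 3: Knot determinant = |det(V + V^T)| = |-9| = 9

9


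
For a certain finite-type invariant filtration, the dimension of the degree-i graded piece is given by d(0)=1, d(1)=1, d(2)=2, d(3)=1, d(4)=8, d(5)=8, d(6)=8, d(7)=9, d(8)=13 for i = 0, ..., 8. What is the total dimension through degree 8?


Total dimension = d(0) + d(1) + ... + d(8)
= 1 + 1 + 2 + 1 + 8 + 8 + 8 + 9 + 13
= 51

51


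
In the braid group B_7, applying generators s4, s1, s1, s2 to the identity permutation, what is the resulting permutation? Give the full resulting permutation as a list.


Starting with identity [1, 2, 3, 4, 5, 6, 7].
Apply generators in sequence:
  After s4: [1, 2, 3, 5, 4, 6, 7]
  After s1: [2, 1, 3, 5, 4, 6, 7]
  After s1: [1, 2, 3, 5, 4, 6, 7]
  After s2: [1, 3, 2, 5, 4, 6, 7]
Final permutation: [1, 3, 2, 5, 4, 6, 7]

[1, 3, 2, 5, 4, 6, 7]


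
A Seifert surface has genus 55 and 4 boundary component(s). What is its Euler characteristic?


chi = 2 - 2g - b
= 2 - 2*55 - 4
= 2 - 110 - 4 = -112

-112


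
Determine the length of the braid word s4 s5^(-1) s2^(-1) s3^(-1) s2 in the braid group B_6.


The word length counts the number of generators (including inverses).
Listing each generator: s4, s5^(-1), s2^(-1), s3^(-1), s2
There are 5 generators in this braid word.

5


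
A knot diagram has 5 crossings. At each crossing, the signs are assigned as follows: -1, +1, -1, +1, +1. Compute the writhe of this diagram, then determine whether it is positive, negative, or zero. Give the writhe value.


Step 1: Count positive crossings (+1).
Positive crossings: 3
Step 2: Count negative crossings (-1).
Negative crossings: 2
Step 3: Writhe = (positive) - (negative)
w = 3 - 2 = 1
Step 4: |w| = 1, and w is positive

1


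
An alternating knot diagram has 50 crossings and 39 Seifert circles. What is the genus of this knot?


For alternating knots, g = (c - s + 1)/2.
= (50 - 39 + 1)/2
= 12/2 = 6

6


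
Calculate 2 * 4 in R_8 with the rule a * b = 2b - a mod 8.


2 * 4 = 2*4 - 2 mod 8
= 8 - 2 mod 8
= 6 mod 8 = 6

6


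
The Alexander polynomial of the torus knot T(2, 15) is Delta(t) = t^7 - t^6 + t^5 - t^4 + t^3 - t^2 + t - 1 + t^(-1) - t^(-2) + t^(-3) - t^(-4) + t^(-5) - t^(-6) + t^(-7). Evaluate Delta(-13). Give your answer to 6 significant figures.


Substituting t = -13 into Delta(t) = t^7 - t^6 + t^5 - t^4 + t^3 - t^2 + t - 1 + t^(-1) - t^(-2) + t^(-3) - t^(-4) + t^(-5) - t^(-6) + t^(-7):
Term values: (-62748517) + (-4826809) + (-371293) + (-28561) + (-2197) + (-169) + (-13) + (-1) + (-0.0769231) + (-0.00591716) + (-0.000455166) + (-3.50128e-05) + (-2.69329e-06) + (-2.07176e-07) + (-1.59366e-08)
Sum = -67977560.08
Rounded to 6 significant figures: -6.79776e+07

-6.79776e+07


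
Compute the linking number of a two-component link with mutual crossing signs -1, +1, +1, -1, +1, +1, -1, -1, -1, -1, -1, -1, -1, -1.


Step 1: Count positive crossings: 4
Step 2: Count negative crossings: 10
Step 3: Sum of signs = 4 - 10 = -6
Step 4: Linking number = sum/2 = -6/2 = -3

-3


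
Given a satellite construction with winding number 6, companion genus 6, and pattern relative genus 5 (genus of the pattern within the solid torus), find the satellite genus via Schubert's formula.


Schubert: g(satellite) = g_rel(pattern) + |winding| * g(companion),
where g_rel(pattern) is the genus of the pattern relative to the solid torus.
= 5 + 6 * 6
= 5 + 36 = 41

41


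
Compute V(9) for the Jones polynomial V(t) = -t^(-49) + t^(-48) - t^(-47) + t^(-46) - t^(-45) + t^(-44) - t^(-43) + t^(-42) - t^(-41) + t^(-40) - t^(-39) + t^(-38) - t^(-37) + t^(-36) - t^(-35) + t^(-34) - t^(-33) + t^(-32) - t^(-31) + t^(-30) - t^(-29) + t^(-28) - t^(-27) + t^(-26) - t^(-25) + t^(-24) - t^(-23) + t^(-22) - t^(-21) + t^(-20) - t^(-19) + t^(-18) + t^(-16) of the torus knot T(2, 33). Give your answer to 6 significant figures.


Substituting t = 9 into V(t) = -t^(-49) + t^(-48) - t^(-47) + t^(-46) - t^(-45) + t^(-44) - t^(-43) + t^(-42) - t^(-41) + t^(-40) - t^(-39) + t^(-38) - t^(-37) + t^(-36) - t^(-35) + t^(-34) - t^(-33) + t^(-32) - t^(-31) + t^(-30) - t^(-29) + t^(-28) - t^(-27) + t^(-26) - t^(-25) + t^(-24) - t^(-23) + t^(-22) - t^(-21) + t^(-20) - t^(-19) + t^(-18) + t^(-16):
  (-)t^(-49) = -1.74629e-47
  (+)t^(-48) = 1.57166e-46
  (-)t^(-47) = -1.4145e-45
  (+)t^(-46) = 1.27305e-44
  (-)t^(-45) = -1.14574e-43
  (+)t^(-44) = 1.03117e-42
  (-)t^(-43) = -9.28052e-42
  (+)t^(-42) = 8.35246e-41
  (-)t^(-41) = -7.51722e-40
  (+)t^(-40) = 6.7655e-39
  (-)t^(-39) = -6.08895e-38
  (+)t^(-38) = 5.48005e-37
  (-)t^(-37) = -4.93205e-36
  (+)t^(-36) = 4.43884e-35
  (-)t^(-35) = -3.99496e-34
  (+)t^(-34) = 3.59546e-33
  (-)t^(-33) = -3.23592e-32
  (+)t^(-32) = 2.91232e-31
  (-)t^(-31) = -2.62109e-30
  (+)t^(-30) = 2.35898e-29
  (-)t^(-29) = -2.12308e-28
  (+)t^(-28) = 1.91078e-27
  (-)t^(-27) = -1.7197e-26
  (+)t^(-26) = 1.54773e-25
  (-)t^(-25) = -1.39296e-24
  (+)t^(-24) = 1.25366e-23
  (-)t^(-23) = -1.12829e-22
  (+)t^(-22) = 1.01546e-21
  (-)t^(-21) = -9.13918e-21
  (+)t^(-20) = 8.22526e-20
  (-)t^(-19) = -7.40274e-19
  (+)t^(-18) = 6.66246e-18
  (+)t^(-16) = 5.3966e-16
Sum = (-1.74629e-47) + (1.57166e-46) + (-1.4145e-45) + (1.27305e-44) + (-1.14574e-43) + (1.03117e-42) + (-9.28052e-42) + (8.35246e-41) + (-7.51722e-40) + (6.7655e-39) + (-6.08895e-38) + (5.48005e-37) + (-4.93205e-36) + (4.43884e-35) + (-3.99496e-34) + (3.59546e-33) + (-3.23592e-32) + (2.91232e-31) + (-2.62109e-30) + (2.35898e-29) + (-2.12308e-28) + (1.91078e-27) + (-1.7197e-26) + (1.54773e-25) + (-1.39296e-24) + (1.25366e-23) + (-1.12829e-22) + (1.01546e-21) + (-9.13918e-21) + (8.22526e-20) + (-7.40274e-19) + (6.66246e-18) + (5.3966e-16)
= 5.456557447e-16
Rounded to 6 significant figures: 5.45656e-16

5.45656e-16


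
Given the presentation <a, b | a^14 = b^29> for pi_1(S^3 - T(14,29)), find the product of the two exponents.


The relation is a^14 = b^29.
Product of exponents = 14 * 29
= 406

406


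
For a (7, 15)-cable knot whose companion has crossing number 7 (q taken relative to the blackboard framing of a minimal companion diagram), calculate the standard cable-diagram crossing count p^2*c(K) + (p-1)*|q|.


Step 1: Each of the c(K) crossings of the companion diagram becomes p*p = p^2 crossings among the p parallel strands, and each of the |q| twists s_1 s_2 ... s_(p-1) adds (p-1) crossings.
  Crossings = p^2 * c(K) + (p-1)*|q|
Step 2: = 7^2 * 7 + (7-1)*15
Step 3: = 49*7 + 6*15
Step 4: = 343 + 90 = 433

433


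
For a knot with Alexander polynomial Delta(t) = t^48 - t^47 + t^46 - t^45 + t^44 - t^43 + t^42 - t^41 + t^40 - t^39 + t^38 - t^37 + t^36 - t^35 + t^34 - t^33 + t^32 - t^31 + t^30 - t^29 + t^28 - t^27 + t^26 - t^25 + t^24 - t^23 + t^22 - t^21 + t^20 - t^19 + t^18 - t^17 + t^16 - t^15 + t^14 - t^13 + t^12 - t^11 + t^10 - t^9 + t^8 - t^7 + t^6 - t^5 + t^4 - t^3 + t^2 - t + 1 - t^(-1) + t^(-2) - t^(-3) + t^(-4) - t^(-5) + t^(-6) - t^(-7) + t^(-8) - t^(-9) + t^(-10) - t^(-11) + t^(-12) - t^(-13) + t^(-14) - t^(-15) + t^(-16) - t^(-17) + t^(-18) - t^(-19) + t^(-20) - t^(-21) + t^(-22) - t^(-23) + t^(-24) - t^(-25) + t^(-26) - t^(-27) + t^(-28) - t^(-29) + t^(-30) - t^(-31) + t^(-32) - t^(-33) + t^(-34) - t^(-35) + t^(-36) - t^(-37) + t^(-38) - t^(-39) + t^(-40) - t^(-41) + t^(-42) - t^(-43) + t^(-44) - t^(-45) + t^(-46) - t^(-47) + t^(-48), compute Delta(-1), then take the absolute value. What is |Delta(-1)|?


Step 1: The polynomial has 97 terms with alternating signs, exponents from 48 down to -48.
Step 2: Substitute t = -1. The i-th term has coefficient (-1)^i and exponent (m-i),
  so its value is (-1)^i * (-1)^(m-i) = (-1)^m = 1 for every i.
Step 3: All 97 terms equal 1, so Delta(-1) = 97 * (1) = 97
Step 4: |Delta(-1)| = 97

97


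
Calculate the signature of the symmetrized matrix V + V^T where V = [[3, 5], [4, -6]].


Step 1: V + V^T = [[6, 9], [9, -12]]
Step 2: trace = -6, det = -153
Step 3: Discriminant = (-6)^2 - 4*(-153) = 648
Step 4: Eigenvalues: 9.72792, -15.7279
Step 5: Signature = (# positive eigenvalues) - (# negative eigenvalues) = 0

0


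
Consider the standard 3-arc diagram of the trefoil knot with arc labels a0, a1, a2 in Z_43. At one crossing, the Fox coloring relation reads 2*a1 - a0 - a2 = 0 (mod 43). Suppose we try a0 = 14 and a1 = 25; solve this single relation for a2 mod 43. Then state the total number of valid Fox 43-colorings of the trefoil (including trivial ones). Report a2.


Step 1: Apply the given crossing relation 2*a1 - a0 - a2 = 0 (mod 43).
  a2 = 2*a1 - a0 mod 43
  a2 = 2*25 - 14 mod 43
  a2 = 50 - 14 mod 43
  a2 = 36 mod 43 = 36
Step 2: The trefoil has determinant 3.
  Number of Fox p-colorings (p prime) is p^2 if p = 3, else p.
  Since 43 does not divide 3, only trivial (constant) colorings exist.
  (So the trial a0 = 14, a1 = 25 with a0 != a1 does NOT extend to a valid coloring of the whole trefoil: the other two crossing relations require 3*(a1 - a0) = 0 (mod 43), which fails.)
  Total colorings = 43
Step 3: a2 = 36, total Fox 43-colorings = 43

36


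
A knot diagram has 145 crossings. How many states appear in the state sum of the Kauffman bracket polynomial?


Each crossing contributes 2 choices (A-smoothing or B-smoothing).
Total states = 2^145 = 44601490397061246283071436545296723011960832

44601490397061246283071436545296723011960832
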